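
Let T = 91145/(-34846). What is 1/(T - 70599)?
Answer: -34846/2460183899 ≈ -1.4164e-5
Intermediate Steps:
T = -91145/34846 (T = 91145*(-1/34846) = -91145/34846 ≈ -2.6157)
1/(T - 70599) = 1/(-91145/34846 - 70599) = 1/(-2460183899/34846) = -34846/2460183899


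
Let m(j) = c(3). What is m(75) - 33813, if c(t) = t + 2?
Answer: -33808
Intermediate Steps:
c(t) = 2 + t
m(j) = 5 (m(j) = 2 + 3 = 5)
m(75) - 33813 = 5 - 33813 = -33808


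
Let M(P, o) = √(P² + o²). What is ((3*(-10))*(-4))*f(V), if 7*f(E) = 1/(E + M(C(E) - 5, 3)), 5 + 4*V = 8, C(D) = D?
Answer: -180/371 + 60*√433/371 ≈ 2.8801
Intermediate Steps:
V = ¾ (V = -5/4 + (¼)*8 = -5/4 + 2 = ¾ ≈ 0.75000)
f(E) = 1/(7*(E + √(9 + (-5 + E)²))) (f(E) = 1/(7*(E + √((E - 5)² + 3²))) = 1/(7*(E + √((-5 + E)² + 9))) = 1/(7*(E + √(9 + (-5 + E)²))))
((3*(-10))*(-4))*f(V) = ((3*(-10))*(-4))*(1/(7*(¾ + √(9 + (-5 + ¾)²)))) = (-30*(-4))*(1/(7*(¾ + √(9 + (-17/4)²)))) = 120*(1/(7*(¾ + √(9 + 289/16)))) = 120*(1/(7*(¾ + √(433/16)))) = 120*(1/(7*(¾ + √433/4))) = 120/(7*(¾ + √433/4))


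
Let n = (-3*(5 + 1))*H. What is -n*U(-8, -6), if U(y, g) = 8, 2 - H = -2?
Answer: 576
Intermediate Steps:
H = 4 (H = 2 - 1*(-2) = 2 + 2 = 4)
n = -72 (n = -3*(5 + 1)*4 = -3*6*4 = -18*4 = -72)
-n*U(-8, -6) = -(-72)*8 = -1*(-576) = 576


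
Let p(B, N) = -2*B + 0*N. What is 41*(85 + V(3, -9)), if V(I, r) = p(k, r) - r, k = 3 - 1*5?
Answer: 4018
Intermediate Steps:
k = -2 (k = 3 - 5 = -2)
p(B, N) = -2*B (p(B, N) = -2*B + 0 = -2*B)
V(I, r) = 4 - r (V(I, r) = -2*(-2) - r = 4 - r)
41*(85 + V(3, -9)) = 41*(85 + (4 - 1*(-9))) = 41*(85 + (4 + 9)) = 41*(85 + 13) = 41*98 = 4018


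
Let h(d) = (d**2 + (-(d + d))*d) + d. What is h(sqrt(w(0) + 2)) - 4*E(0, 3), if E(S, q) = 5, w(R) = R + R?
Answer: -22 + sqrt(2) ≈ -20.586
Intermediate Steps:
w(R) = 2*R
h(d) = d - d**2 (h(d) = (d**2 + (-2*d)*d) + d = (d**2 - 2*d**2) + d = -d**2 + d = d - d**2)
h(sqrt(w(0) + 2)) - 4*E(0, 3) = sqrt(2*0 + 2)*(1 - sqrt(2*0 + 2)) - 4*5 = sqrt(0 + 2)*(1 - sqrt(0 + 2)) - 20 = sqrt(2)*(1 - sqrt(2)) - 20 = -20 + sqrt(2)*(1 - sqrt(2))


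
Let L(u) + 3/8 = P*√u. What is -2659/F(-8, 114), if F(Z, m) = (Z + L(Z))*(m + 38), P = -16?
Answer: 178153/2575659 - 680704*I*√2/2575659 ≈ 0.069168 - 0.37375*I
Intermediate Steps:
L(u) = -3/8 - 16*√u
F(Z, m) = (38 + m)*(-3/8 + Z - 16*√Z) (F(Z, m) = (Z + (-3/8 - 16*√Z))*(m + 38) = (-3/8 + Z - 16*√Z)*(38 + m) = (38 + m)*(-3/8 + Z - 16*√Z))
-2659/F(-8, 114) = -2659/(-57/4 - 1216*I*√2 + 38*(-8) - 8*114 - ⅛*114*(3 + 128*√(-8))) = -2659/(-57/4 - 1216*I*√2 - 304 - 912 - ⅛*114*(3 + 128*(2*I*√2))) = -2659/(-57/4 - 1216*I*√2 - 304 - 912 - ⅛*114*(3 + 256*I*√2)) = -2659/(-57/4 - 1216*I*√2 - 304 - 912 + (-171/4 - 3648*I*√2)) = -2659/(-1273 - 4864*I*√2)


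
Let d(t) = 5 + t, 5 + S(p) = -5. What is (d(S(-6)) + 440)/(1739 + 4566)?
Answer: 87/1261 ≈ 0.068993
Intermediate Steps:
S(p) = -10 (S(p) = -5 - 5 = -10)
(d(S(-6)) + 440)/(1739 + 4566) = ((5 - 10) + 440)/(1739 + 4566) = (-5 + 440)/6305 = 435*(1/6305) = 87/1261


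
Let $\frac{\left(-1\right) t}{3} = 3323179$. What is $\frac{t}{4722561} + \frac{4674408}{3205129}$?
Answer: $- \frac{3292825078795}{5045472405123} \approx -0.65263$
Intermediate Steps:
$t = -9969537$ ($t = \left(-3\right) 3323179 = -9969537$)
$\frac{t}{4722561} + \frac{4674408}{3205129} = - \frac{9969537}{4722561} + \frac{4674408}{3205129} = \left(-9969537\right) \frac{1}{4722561} + 4674408 \cdot \frac{1}{3205129} = - \frac{3323179}{1574187} + \frac{4674408}{3205129} = - \frac{3292825078795}{5045472405123}$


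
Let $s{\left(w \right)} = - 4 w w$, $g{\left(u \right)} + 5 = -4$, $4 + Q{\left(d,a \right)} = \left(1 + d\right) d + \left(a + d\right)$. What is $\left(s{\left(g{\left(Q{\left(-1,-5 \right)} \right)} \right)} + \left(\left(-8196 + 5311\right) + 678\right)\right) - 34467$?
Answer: $-36998$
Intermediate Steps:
$Q{\left(d,a \right)} = -4 + a + d + d \left(1 + d\right)$ ($Q{\left(d,a \right)} = -4 + \left(\left(1 + d\right) d + \left(a + d\right)\right) = -4 + \left(d \left(1 + d\right) + \left(a + d\right)\right) = -4 + \left(a + d + d \left(1 + d\right)\right) = -4 + a + d + d \left(1 + d\right)$)
$g{\left(u \right)} = -9$ ($g{\left(u \right)} = -5 - 4 = -9$)
$s{\left(w \right)} = - 4 w^{2}$
$\left(s{\left(g{\left(Q{\left(-1,-5 \right)} \right)} \right)} + \left(\left(-8196 + 5311\right) + 678\right)\right) - 34467 = \left(- 4 \left(-9\right)^{2} + \left(\left(-8196 + 5311\right) + 678\right)\right) - 34467 = \left(\left(-4\right) 81 + \left(-2885 + 678\right)\right) - 34467 = \left(-324 - 2207\right) - 34467 = -2531 - 34467 = -36998$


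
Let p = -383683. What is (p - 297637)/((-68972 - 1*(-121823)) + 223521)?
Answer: -170330/69093 ≈ -2.4652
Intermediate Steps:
(p - 297637)/((-68972 - 1*(-121823)) + 223521) = (-383683 - 297637)/((-68972 - 1*(-121823)) + 223521) = -681320/((-68972 + 121823) + 223521) = -681320/(52851 + 223521) = -681320/276372 = -681320*1/276372 = -170330/69093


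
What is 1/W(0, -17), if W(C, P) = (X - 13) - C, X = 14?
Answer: 1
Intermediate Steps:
W(C, P) = 1 - C (W(C, P) = (14 - 13) - C = 1 - C)
1/W(0, -17) = 1/(1 - 1*0) = 1/(1 + 0) = 1/1 = 1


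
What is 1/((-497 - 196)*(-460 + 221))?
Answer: 1/165627 ≈ 6.0377e-6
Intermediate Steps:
1/((-497 - 196)*(-460 + 221)) = 1/(-693*(-239)) = 1/165627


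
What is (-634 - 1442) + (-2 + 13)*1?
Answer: -2065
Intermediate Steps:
(-634 - 1442) + (-2 + 13)*1 = -2076 + 11*1 = -2076 + 11 = -2065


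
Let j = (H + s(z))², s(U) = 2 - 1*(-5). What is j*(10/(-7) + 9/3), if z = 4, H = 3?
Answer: 1100/7 ≈ 157.14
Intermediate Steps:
s(U) = 7 (s(U) = 2 + 5 = 7)
j = 100 (j = (3 + 7)² = 10² = 100)
j*(10/(-7) + 9/3) = 100*(10/(-7) + 9/3) = 100*(10*(-⅐) + 9*(⅓)) = 100*(-10/7 + 3) = 100*(11/7) = 1100/7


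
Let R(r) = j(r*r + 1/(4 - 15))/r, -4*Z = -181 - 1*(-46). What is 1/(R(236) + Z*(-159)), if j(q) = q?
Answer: -1298/6659065 ≈ -0.00019492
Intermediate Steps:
Z = 135/4 (Z = -(-181 - 1*(-46))/4 = -(-181 + 46)/4 = -¼*(-135) = 135/4 ≈ 33.750)
R(r) = (-1/11 + r²)/r (R(r) = (r*r + 1/(4 - 15))/r = (r² + 1/(-11))/r = (r² - 1/11)/r = (-1/11 + r²)/r)
1/(R(236) + Z*(-159)) = 1/((236 - 1/11/236) + (135/4)*(-159)) = 1/((236 - 1/11*1/236) - 21465/4) = 1/((236 - 1/2596) - 21465/4) = 1/(612655/2596 - 21465/4) = 1/(-6659065/1298) = -1298/6659065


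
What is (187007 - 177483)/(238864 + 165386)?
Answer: 4762/202125 ≈ 0.023560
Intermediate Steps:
(187007 - 177483)/(238864 + 165386) = 9524/404250 = 9524*(1/404250) = 4762/202125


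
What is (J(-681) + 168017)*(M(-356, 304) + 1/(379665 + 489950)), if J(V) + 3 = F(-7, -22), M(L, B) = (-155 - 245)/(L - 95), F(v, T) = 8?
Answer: 58445856389922/392196365 ≈ 1.4902e+5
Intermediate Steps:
M(L, B) = -400/(-95 + L)
J(V) = 5 (J(V) = -3 + 8 = 5)
(J(-681) + 168017)*(M(-356, 304) + 1/(379665 + 489950)) = (5 + 168017)*(-400/(-95 - 356) + 1/(379665 + 489950)) = 168022*(-400/(-451) + 1/869615) = 168022*(-400*(-1/451) + 1/869615) = 168022*(400/451 + 1/869615) = 168022*(347846451/392196365) = 58445856389922/392196365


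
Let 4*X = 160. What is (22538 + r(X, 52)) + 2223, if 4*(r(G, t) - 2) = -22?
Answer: 49515/2 ≈ 24758.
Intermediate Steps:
X = 40 (X = (¼)*160 = 40)
r(G, t) = -7/2 (r(G, t) = 2 + (¼)*(-22) = 2 - 11/2 = -7/2)
(22538 + r(X, 52)) + 2223 = (22538 - 7/2) + 2223 = 45069/2 + 2223 = 49515/2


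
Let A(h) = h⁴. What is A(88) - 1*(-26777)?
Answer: 59996313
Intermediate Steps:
A(88) - 1*(-26777) = 88⁴ - 1*(-26777) = 59969536 + 26777 = 59996313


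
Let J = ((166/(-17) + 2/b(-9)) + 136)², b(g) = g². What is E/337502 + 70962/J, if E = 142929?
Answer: 12433075029703899/2550443517399800 ≈ 4.8749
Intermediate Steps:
J = 30227299600/1896129 (J = ((166/(-17) + 2/((-9)²)) + 136)² = ((166*(-1/17) + 2/81) + 136)² = ((-166/17 + 2*(1/81)) + 136)² = ((-166/17 + 2/81) + 136)² = (-13412/1377 + 136)² = (173860/1377)² = 30227299600/1896129 ≈ 15942.)
E/337502 + 70962/J = 142929/337502 + 70962/(30227299600/1896129) = 142929*(1/337502) + 70962*(1896129/30227299600) = 142929/337502 + 67276553049/15113649800 = 12433075029703899/2550443517399800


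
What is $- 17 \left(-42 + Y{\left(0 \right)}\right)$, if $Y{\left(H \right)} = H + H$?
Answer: $714$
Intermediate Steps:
$Y{\left(H \right)} = 2 H$
$- 17 \left(-42 + Y{\left(0 \right)}\right) = - 17 \left(-42 + 2 \cdot 0\right) = - 17 \left(-42 + 0\right) = \left(-17\right) \left(-42\right) = 714$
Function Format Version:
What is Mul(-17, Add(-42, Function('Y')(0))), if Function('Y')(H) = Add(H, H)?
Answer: 714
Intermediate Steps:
Function('Y')(H) = Mul(2, H)
Mul(-17, Add(-42, Function('Y')(0))) = Mul(-17, Add(-42, Mul(2, 0))) = Mul(-17, Add(-42, 0)) = Mul(-17, -42) = 714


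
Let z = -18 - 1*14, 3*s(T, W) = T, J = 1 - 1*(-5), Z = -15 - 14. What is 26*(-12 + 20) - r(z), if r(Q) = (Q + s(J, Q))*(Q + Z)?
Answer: -1622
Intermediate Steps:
Z = -29
J = 6 (J = 1 + 5 = 6)
s(T, W) = T/3
z = -32 (z = -18 - 14 = -32)
r(Q) = (-29 + Q)*(2 + Q) (r(Q) = (Q + (1/3)*6)*(Q - 29) = (Q + 2)*(-29 + Q) = (2 + Q)*(-29 + Q) = (-29 + Q)*(2 + Q))
26*(-12 + 20) - r(z) = 26*(-12 + 20) - (-58 + (-32)**2 - 27*(-32)) = 26*8 - (-58 + 1024 + 864) = 208 - 1*1830 = 208 - 1830 = -1622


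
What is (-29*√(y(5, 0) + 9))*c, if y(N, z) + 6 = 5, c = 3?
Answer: -174*√2 ≈ -246.07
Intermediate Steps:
y(N, z) = -1 (y(N, z) = -6 + 5 = -1)
(-29*√(y(5, 0) + 9))*c = -29*√(-1 + 9)*3 = -58*√2*3 = -174*√2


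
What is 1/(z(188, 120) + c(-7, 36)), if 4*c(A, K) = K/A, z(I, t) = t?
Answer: 7/831 ≈ 0.0084236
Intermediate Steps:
c(A, K) = K/(4*A) (c(A, K) = (K/A)/4 = K/(4*A))
1/(z(188, 120) + c(-7, 36)) = 1/(120 + (¼)*36/(-7)) = 1/(120 + (¼)*36*(-⅐)) = 1/(120 - 9/7) = 1/(831/7) = 7/831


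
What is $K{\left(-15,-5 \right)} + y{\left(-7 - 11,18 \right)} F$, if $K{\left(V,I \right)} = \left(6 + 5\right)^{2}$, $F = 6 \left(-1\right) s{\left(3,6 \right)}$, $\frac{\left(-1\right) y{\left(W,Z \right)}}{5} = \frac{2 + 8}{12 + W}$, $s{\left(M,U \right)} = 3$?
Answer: $-29$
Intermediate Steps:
$y{\left(W,Z \right)} = - \frac{50}{12 + W}$ ($y{\left(W,Z \right)} = - 5 \frac{2 + 8}{12 + W} = - 5 \frac{10}{12 + W} = - \frac{50}{12 + W}$)
$F = -18$ ($F = 6 \left(-1\right) 3 = \left(-6\right) 3 = -18$)
$K{\left(V,I \right)} = 121$ ($K{\left(V,I \right)} = 11^{2} = 121$)
$K{\left(-15,-5 \right)} + y{\left(-7 - 11,18 \right)} F = 121 + - \frac{50}{12 - 18} \left(-18\right) = 121 + - \frac{50}{-6} \left(-18\right) = 121 + \left(-50\right) \left(- \frac{1}{6}\right) \left(-18\right) = 121 + \frac{25}{3} \left(-18\right) = 121 - 150 = -29$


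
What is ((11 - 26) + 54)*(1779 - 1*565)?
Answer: 47346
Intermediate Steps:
((11 - 26) + 54)*(1779 - 1*565) = (-15 + 54)*(1779 - 565) = 39*1214 = 47346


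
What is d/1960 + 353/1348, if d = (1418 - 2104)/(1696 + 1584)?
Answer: 5786841/22107200 ≈ 0.26176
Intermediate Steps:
d = -343/1640 (d = -686/3280 = -686*1/3280 = -343/1640 ≈ -0.20915)
d/1960 + 353/1348 = -343/1640/1960 + 353/1348 = -343/1640*1/1960 + 353*(1/1348) = -7/65600 + 353/1348 = 5786841/22107200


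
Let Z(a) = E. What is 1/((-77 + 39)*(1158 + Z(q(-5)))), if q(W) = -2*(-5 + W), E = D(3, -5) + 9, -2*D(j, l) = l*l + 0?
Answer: -1/43871 ≈ -2.2794e-5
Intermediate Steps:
D(j, l) = -l²/2 (D(j, l) = -(l*l + 0)/2 = -(l² + 0)/2 = -l²/2)
E = -7/2 (E = -½*(-5)² + 9 = -½*25 + 9 = -25/2 + 9 = -7/2 ≈ -3.5000)
q(W) = 10 - 2*W
Z(a) = -7/2
1/((-77 + 39)*(1158 + Z(q(-5)))) = 1/((-77 + 39)*(1158 - 7/2)) = 1/((-38)*(2309/2)) = -1/38*2/2309 = -1/43871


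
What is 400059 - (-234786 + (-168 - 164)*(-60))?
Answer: 614925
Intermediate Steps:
400059 - (-234786 + (-168 - 164)*(-60)) = 400059 - (-234786 - 332*(-60)) = 400059 - (-234786 + 19920) = 400059 - 1*(-214866) = 400059 + 214866 = 614925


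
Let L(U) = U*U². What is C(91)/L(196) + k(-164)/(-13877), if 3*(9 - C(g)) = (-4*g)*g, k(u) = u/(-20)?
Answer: 1374049207/1567310566080 ≈ 0.00087669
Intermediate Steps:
k(u) = -u/20 (k(u) = u*(-1/20) = -u/20)
L(U) = U³
C(g) = 9 + 4*g²/3 (C(g) = 9 - (-4*g)*g/3 = 9 - (-4)*g²/3 = 9 + 4*g²/3)
C(91)/L(196) + k(-164)/(-13877) = (9 + (4/3)*91²)/(196³) - 1/20*(-164)/(-13877) = (9 + (4/3)*8281)/7529536 + (41/5)*(-1/13877) = (9 + 33124/3)*(1/7529536) - 41/69385 = (33151/3)*(1/7529536) - 41/69385 = 33151/22588608 - 41/69385 = 1374049207/1567310566080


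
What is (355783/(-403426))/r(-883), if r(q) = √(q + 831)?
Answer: 355783*I*√13/10489076 ≈ 0.1223*I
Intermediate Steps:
r(q) = √(831 + q)
(355783/(-403426))/r(-883) = (355783/(-403426))/(√(831 - 883)) = (355783*(-1/403426))/(√(-52)) = -355783*(-I*√13/26)/403426 = -(-355783)*I*√13/10489076 = 355783*I*√13/10489076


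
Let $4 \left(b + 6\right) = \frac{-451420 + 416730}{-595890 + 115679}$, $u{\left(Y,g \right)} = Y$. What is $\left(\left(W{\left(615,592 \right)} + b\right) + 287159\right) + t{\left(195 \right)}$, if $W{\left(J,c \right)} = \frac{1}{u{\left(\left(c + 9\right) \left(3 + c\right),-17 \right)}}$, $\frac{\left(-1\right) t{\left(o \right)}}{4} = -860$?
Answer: $\frac{99801877847864067}{343442105090} \approx 2.9059 \cdot 10^{5}$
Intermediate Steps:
$t{\left(o \right)} = 3440$ ($t{\left(o \right)} = \left(-4\right) \left(-860\right) = 3440$)
$W{\left(J,c \right)} = \frac{1}{\left(3 + c\right) \left(9 + c\right)}$ ($W{\left(J,c \right)} = \frac{1}{\left(c + 9\right) \left(3 + c\right)} = \frac{1}{\left(9 + c\right) \left(3 + c\right)} = \frac{1}{\left(3 + c\right) \left(9 + c\right)}$)
$b = - \frac{5745187}{960422}$ ($b = -6 + \frac{\left(-451420 + 416730\right) \frac{1}{-595890 + 115679}}{4} = -6 + \frac{\left(-34690\right) \frac{1}{-480211}}{4} = -6 + \frac{\left(-34690\right) \left(- \frac{1}{480211}\right)}{4} = -6 + \frac{1}{4} \cdot \frac{34690}{480211} = -6 + \frac{17345}{960422} = - \frac{5745187}{960422} \approx -5.9819$)
$\left(\left(W{\left(615,592 \right)} + b\right) + 287159\right) + t{\left(195 \right)} = \left(\left(\frac{1}{27 + 592^{2} + 12 \cdot 592} - \frac{5745187}{960422}\right) + 287159\right) + 3440 = \left(\left(\frac{1}{27 + 350464 + 7104} - \frac{5745187}{960422}\right) + 287159\right) + 3440 = \left(\left(\frac{1}{357595} - \frac{5745187}{960422}\right) + 287159\right) + 3440 = \left(- \frac{2054449184843}{343442105090} + 287159\right) + 3440 = \frac{98620437006354467}{343442105090} + 3440 = \frac{99801877847864067}{343442105090}$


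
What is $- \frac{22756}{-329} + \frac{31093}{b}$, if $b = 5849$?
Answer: $\frac{143329441}{1924321} \approx 74.483$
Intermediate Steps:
$- \frac{22756}{-329} + \frac{31093}{b} = - \frac{22756}{-329} + \frac{31093}{5849} = \left(-22756\right) \left(- \frac{1}{329}\right) + 31093 \cdot \frac{1}{5849} = \frac{22756}{329} + \frac{31093}{5849} = \frac{143329441}{1924321}$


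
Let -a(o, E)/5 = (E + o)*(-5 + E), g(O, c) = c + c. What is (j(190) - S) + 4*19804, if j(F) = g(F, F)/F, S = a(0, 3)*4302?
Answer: -49842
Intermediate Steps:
g(O, c) = 2*c
a(o, E) = -5*(-5 + E)*(E + o) (a(o, E) = -5*(E + o)*(-5 + E) = -5*(-5 + E)*(E + o))
S = 129060 (S = (-5*3**2 + 25*3 + 25*0 - 5*3*0)*4302 = (-5*9 + 75 + 0 + 0)*4302 = (-45 + 75 + 0 + 0)*4302 = 30*4302 = 129060)
j(F) = 2 (j(F) = (2*F)/F = 2)
(j(190) - S) + 4*19804 = (2 - 1*129060) + 4*19804 = (2 - 129060) + 79216 = -129058 + 79216 = -49842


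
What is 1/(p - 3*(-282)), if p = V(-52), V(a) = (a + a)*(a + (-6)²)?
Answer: 1/2510 ≈ 0.00039841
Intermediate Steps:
V(a) = 2*a*(36 + a) (V(a) = (2*a)*(a + 36) = (2*a)*(36 + a) = 2*a*(36 + a))
p = 1664 (p = 2*(-52)*(36 - 52) = 2*(-52)*(-16) = 1664)
1/(p - 3*(-282)) = 1/(1664 - 3*(-282)) = 1/(1664 + 846) = 1/2510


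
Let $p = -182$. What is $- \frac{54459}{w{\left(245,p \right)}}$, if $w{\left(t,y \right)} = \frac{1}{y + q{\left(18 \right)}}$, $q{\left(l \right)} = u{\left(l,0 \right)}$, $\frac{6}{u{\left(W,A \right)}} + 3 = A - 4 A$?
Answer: $10020456$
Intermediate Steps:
$u{\left(W,A \right)} = \frac{6}{-3 - 3 A}$ ($u{\left(W,A \right)} = \frac{6}{-3 + \left(A - 4 A\right)} = \frac{6}{-3 - 3 A}$)
$q{\left(l \right)} = -2$ ($q{\left(l \right)} = - \frac{2}{1 + 0} = - \frac{2}{1} = \left(-2\right) 1 = -2$)
$w{\left(t,y \right)} = \frac{1}{-2 + y}$ ($w{\left(t,y \right)} = \frac{1}{y - 2} = \frac{1}{-2 + y}$)
$- \frac{54459}{w{\left(245,p \right)}} = - \frac{54459}{\frac{1}{-2 - 182}} = - \frac{54459}{\frac{1}{-184}} = - \frac{54459}{- \frac{1}{184}} = \left(-54459\right) \left(-184\right) = 10020456$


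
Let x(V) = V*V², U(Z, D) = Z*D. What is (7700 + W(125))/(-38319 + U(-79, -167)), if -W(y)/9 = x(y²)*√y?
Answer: -3850/12563 + 171661376953125*√5/25126 ≈ 1.5277e+10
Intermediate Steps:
U(Z, D) = D*Z
x(V) = V³
W(y) = -9*y^(13/2) (W(y) = -9*(y²)³*√y = -9*y⁶*√y = -9*y^(13/2))
(7700 + W(125))/(-38319 + U(-79, -167)) = (7700 - 171661376953125*√5)/(-38319 - 167*(-79)) = (7700 - 171661376953125*√5)/(-38319 + 13193) = (7700 - 171661376953125*√5)/(-25126) = (7700 - 171661376953125*√5)*(-1/25126) = -3850/12563 + 171661376953125*√5/25126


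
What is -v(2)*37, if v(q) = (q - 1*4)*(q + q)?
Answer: 296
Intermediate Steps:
v(q) = 2*q*(-4 + q) (v(q) = (q - 4)*(2*q) = (-4 + q)*(2*q) = 2*q*(-4 + q))
-v(2)*37 = -2*2*(-4 + 2)*37 = -2*2*(-2)*37 = -(-8)*37 = -1*(-296) = 296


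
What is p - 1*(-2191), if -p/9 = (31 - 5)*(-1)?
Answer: 2425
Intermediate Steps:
p = 234 (p = -9*(31 - 5)*(-1) = -234*(-1) = -9*(-26) = 234)
p - 1*(-2191) = 234 - 1*(-2191) = 234 + 2191 = 2425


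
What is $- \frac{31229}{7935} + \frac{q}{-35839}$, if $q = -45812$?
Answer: $- \frac{755697911}{284382465} \approx -2.6573$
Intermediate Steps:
$- \frac{31229}{7935} + \frac{q}{-35839} = - \frac{31229}{7935} - \frac{45812}{-35839} = \left(-31229\right) \frac{1}{7935} - - \frac{45812}{35839} = - \frac{31229}{7935} + \frac{45812}{35839} = - \frac{755697911}{284382465}$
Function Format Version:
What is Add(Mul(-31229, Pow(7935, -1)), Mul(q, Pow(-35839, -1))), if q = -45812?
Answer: Rational(-755697911, 284382465) ≈ -2.6573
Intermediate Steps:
Add(Mul(-31229, Pow(7935, -1)), Mul(q, Pow(-35839, -1))) = Add(Mul(-31229, Pow(7935, -1)), Mul(-45812, Pow(-35839, -1))) = Add(Mul(-31229, Rational(1, 7935)), Mul(-45812, Rational(-1, 35839))) = Add(Rational(-31229, 7935), Rational(45812, 35839)) = Rational(-755697911, 284382465)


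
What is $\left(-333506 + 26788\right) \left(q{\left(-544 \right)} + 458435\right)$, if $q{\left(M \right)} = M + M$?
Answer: $-140276557146$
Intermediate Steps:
$q{\left(M \right)} = 2 M$
$\left(-333506 + 26788\right) \left(q{\left(-544 \right)} + 458435\right) = \left(-333506 + 26788\right) \left(2 \left(-544\right) + 458435\right) = - 306718 \left(-1088 + 458435\right) = \left(-306718\right) 457347 = -140276557146$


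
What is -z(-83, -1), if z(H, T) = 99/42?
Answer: -33/14 ≈ -2.3571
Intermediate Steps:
z(H, T) = 33/14 (z(H, T) = 99*(1/42) = 33/14)
-z(-83, -1) = -1*33/14 = -33/14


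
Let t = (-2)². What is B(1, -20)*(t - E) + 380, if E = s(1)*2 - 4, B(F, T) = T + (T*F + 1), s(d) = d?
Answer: 146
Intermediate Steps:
B(F, T) = 1 + T + F*T (B(F, T) = T + (F*T + 1) = T + (1 + F*T) = 1 + T + F*T)
E = -2 (E = 1*2 - 4 = 2 - 4 = -2)
t = 4
B(1, -20)*(t - E) + 380 = (1 - 20 + 1*(-20))*(4 - 1*(-2)) + 380 = (1 - 20 - 20)*(4 + 2) + 380 = -39*6 + 380 = -234 + 380 = 146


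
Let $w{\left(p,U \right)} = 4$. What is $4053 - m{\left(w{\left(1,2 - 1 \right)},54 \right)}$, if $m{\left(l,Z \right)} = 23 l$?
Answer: $3961$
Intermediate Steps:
$4053 - m{\left(w{\left(1,2 - 1 \right)},54 \right)} = 4053 - 23 \cdot 4 = 4053 - 92 = 3961$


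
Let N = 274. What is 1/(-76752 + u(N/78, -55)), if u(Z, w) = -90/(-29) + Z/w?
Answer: -62205/4774169083 ≈ -1.3029e-5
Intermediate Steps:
u(Z, w) = 90/29 + Z/w (u(Z, w) = -90*(-1/29) + Z/w = 90/29 + Z/w)
1/(-76752 + u(N/78, -55)) = 1/(-76752 + (90/29 + (274/78)/(-55))) = 1/(-76752 + (90/29 + (274*(1/78))*(-1/55))) = 1/(-76752 + (90/29 + (137/39)*(-1/55))) = 1/(-76752 + (90/29 - 137/2145)) = 1/(-76752 + 189077/62205) = 1/(-4774169083/62205) = -62205/4774169083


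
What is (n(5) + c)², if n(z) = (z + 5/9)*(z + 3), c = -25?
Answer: 30625/81 ≈ 378.09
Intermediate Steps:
n(z) = (3 + z)*(5/9 + z) (n(z) = (z + 5*(⅑))*(3 + z) = (z + 5/9)*(3 + z) = (5/9 + z)*(3 + z) = (3 + z)*(5/9 + z))
(n(5) + c)² = ((5/3 + 5² + (32/9)*5) - 25)² = ((5/3 + 25 + 160/9) - 25)² = (400/9 - 25)² = (175/9)² = 30625/81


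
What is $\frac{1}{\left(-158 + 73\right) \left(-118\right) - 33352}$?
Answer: $- \frac{1}{23322} \approx -4.2878 \cdot 10^{-5}$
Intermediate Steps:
$\frac{1}{\left(-158 + 73\right) \left(-118\right) - 33352} = \frac{1}{\left(-85\right) \left(-118\right) - 33352} = \frac{1}{10030 - 33352} = \frac{1}{-23322} = - \frac{1}{23322}$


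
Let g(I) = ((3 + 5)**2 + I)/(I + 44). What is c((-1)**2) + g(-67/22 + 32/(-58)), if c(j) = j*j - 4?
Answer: -38794/25777 ≈ -1.5050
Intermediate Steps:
c(j) = -4 + j**2 (c(j) = j**2 - 4 = -4 + j**2)
g(I) = (64 + I)/(44 + I) (g(I) = (8**2 + I)/(44 + I) = (64 + I)/(44 + I))
c((-1)**2) + g(-67/22 + 32/(-58)) = (-4 + ((-1)**2)**2) + (64 + (-67/22 + 32/(-58)))/(44 + (-67/22 + 32/(-58))) = (-4 + 1**2) + (64 + (-67*1/22 + 32*(-1/58)))/(44 + (-67*1/22 + 32*(-1/58))) = (-4 + 1) + (64 + (-67/22 - 16/29))/(44 + (-67/22 - 16/29)) = -3 + (64 - 2295/638)/(44 - 2295/638) = -3 + (38537/638)/(25777/638) = -3 + (638/25777)*(38537/638) = -3 + 38537/25777 = -38794/25777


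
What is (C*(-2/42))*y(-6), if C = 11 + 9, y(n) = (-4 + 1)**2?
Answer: -60/7 ≈ -8.5714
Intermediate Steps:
y(n) = 9 (y(n) = (-3)**2 = 9)
C = 20
(C*(-2/42))*y(-6) = (20*(-2/42))*9 = (20*(-2*1/42))*9 = (20*(-1/21))*9 = -20/21*9 = -60/7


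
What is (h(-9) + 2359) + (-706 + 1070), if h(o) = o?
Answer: 2714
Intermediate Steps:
(h(-9) + 2359) + (-706 + 1070) = (-9 + 2359) + (-706 + 1070) = 2350 + 364 = 2714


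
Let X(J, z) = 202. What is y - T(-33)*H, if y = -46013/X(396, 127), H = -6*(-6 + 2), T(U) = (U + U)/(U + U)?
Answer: -50861/202 ≈ -251.79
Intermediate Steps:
T(U) = 1 (T(U) = (2*U)/((2*U)) = (2*U)*(1/(2*U)) = 1)
H = 24 (H = -6*(-4) = 24)
y = -46013/202 ≈ -227.79
y - T(-33)*H = -46013/202 - 24 = -50861/202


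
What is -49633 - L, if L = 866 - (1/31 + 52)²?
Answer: -45927770/961 ≈ -47792.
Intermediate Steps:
L = -1769543/961 (L = 866 - (1/31 + 52)² = 866 - (1613/31)² = 866 - 1*2601769/961 = 866 - 2601769/961 = -1769543/961 ≈ -1841.4)
-49633 - L = -49633 - 1*(-1769543/961) = -49633 + 1769543/961 = -45927770/961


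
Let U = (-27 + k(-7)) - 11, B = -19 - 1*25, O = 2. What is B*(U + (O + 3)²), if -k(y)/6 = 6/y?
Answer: 2420/7 ≈ 345.71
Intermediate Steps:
k(y) = -36/y
B = -44 (B = -19 - 25 = -44)
U = -230/7 (U = (-27 - 36/(-7)) - 11 = (-27 - 36*(-⅐)) - 11 = (-27 + 36/7) - 11 = -153/7 - 11 = -230/7 ≈ -32.857)
B*(U + (O + 3)²) = -44*(-230/7 + (2 + 3)²) = -44*(-230/7 + 5²) = -44*(-230/7 + 25) = -44*(-55/7) = 2420/7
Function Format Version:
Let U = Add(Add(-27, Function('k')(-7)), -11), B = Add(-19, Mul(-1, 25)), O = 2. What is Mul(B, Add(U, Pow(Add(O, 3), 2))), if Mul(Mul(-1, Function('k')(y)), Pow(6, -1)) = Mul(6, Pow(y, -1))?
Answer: Rational(2420, 7) ≈ 345.71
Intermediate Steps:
Function('k')(y) = Mul(-36, Pow(y, -1)) (Function('k')(y) = Mul(-6, Mul(6, Pow(y, -1))) = Mul(-36, Pow(y, -1)))
B = -44 (B = Add(-19, -25) = -44)
U = Rational(-230, 7) (U = Add(Add(-27, Mul(-36, Pow(-7, -1))), -11) = Add(Add(-27, Mul(-36, Rational(-1, 7))), -11) = Add(Add(-27, Rational(36, 7)), -11) = Add(Rational(-153, 7), -11) = Rational(-230, 7) ≈ -32.857)
Mul(B, Add(U, Pow(Add(O, 3), 2))) = Mul(-44, Add(Rational(-230, 7), Pow(Add(2, 3), 2))) = Mul(-44, Add(Rational(-230, 7), Pow(5, 2))) = Mul(-44, Add(Rational(-230, 7), 25)) = Mul(-44, Rational(-55, 7)) = Rational(2420, 7)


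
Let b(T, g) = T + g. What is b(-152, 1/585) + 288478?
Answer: 168670711/585 ≈ 2.8833e+5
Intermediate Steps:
b(-152, 1/585) + 288478 = (-152 + 1/585) + 288478 = -88919/585 + 288478 = 168670711/585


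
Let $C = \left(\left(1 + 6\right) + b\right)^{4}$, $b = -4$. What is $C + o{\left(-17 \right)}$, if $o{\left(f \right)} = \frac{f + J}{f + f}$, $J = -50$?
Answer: $\frac{2821}{34} \approx 82.971$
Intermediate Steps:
$C = 81$ ($C = \left(\left(1 + 6\right) - 4\right)^{4} = \left(7 - 4\right)^{4} = 3^{4} = 81$)
$o{\left(f \right)} = \frac{-50 + f}{2 f}$ ($o{\left(f \right)} = \frac{f - 50}{f + f} = \frac{-50 + f}{2 f}$)
$C + o{\left(-17 \right)} = 81 + \frac{-50 - 17}{2 \left(-17\right)} = 81 + \frac{1}{2} \left(- \frac{1}{17}\right) \left(-67\right) = 81 + \frac{67}{34} = \frac{2821}{34}$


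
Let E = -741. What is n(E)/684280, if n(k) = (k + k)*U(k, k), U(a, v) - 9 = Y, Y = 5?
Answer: -5187/171070 ≈ -0.030321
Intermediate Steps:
U(a, v) = 14 (U(a, v) = 9 + 5 = 14)
n(k) = 28*k (n(k) = (k + k)*14 = (2*k)*14 = 28*k)
n(E)/684280 = (28*(-741))/684280 = -20748*1/684280 = -5187/171070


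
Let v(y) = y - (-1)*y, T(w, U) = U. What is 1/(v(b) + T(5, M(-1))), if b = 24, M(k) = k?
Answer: 1/47 ≈ 0.021277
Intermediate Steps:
v(y) = 2*y (v(y) = y + y = 2*y)
1/(v(b) + T(5, M(-1))) = 1/(2*24 - 1) = 1/(48 - 1) = 1/47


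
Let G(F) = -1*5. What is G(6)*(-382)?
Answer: 1910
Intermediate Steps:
G(F) = -5
G(6)*(-382) = -5*(-382) = 1910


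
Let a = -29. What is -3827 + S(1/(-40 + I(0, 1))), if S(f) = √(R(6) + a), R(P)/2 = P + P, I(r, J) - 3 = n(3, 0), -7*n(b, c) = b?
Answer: -3827 + I*√5 ≈ -3827.0 + 2.2361*I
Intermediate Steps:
n(b, c) = -b/7
I(r, J) = 18/7 (I(r, J) = 3 - ⅐*3 = 3 - 3/7 = 18/7)
R(P) = 4*P (R(P) = 2*(P + P) = 2*(2*P) = 4*P)
S(f) = I*√5 (S(f) = √(4*6 - 29) = √(24 - 29) = √(-5) = I*√5)
-3827 + S(1/(-40 + I(0, 1))) = -3827 + I*√5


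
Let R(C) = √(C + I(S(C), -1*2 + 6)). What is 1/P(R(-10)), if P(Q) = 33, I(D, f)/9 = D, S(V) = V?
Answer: 1/33 ≈ 0.030303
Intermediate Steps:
I(D, f) = 9*D
R(C) = √10*√C (R(C) = √(C + 9*C) = √(10*C) = √10*√C)
1/P(R(-10)) = 1/33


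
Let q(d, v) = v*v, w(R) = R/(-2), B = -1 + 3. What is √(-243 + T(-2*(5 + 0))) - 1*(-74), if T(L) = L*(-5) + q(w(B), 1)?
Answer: 74 + 8*I*√3 ≈ 74.0 + 13.856*I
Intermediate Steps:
B = 2
w(R) = -R/2 (w(R) = R*(-½) = -R/2)
q(d, v) = v²
T(L) = 1 - 5*L (T(L) = L*(-5) + 1² = -5*L + 1 = 1 - 5*L)
√(-243 + T(-2*(5 + 0))) - 1*(-74) = √(-243 + (1 - (-10)*(5 + 0))) - 1*(-74) = √(-243 + (1 - (-10)*5)) + 74 = √(-243 + (1 - 5*(-10))) + 74 = √(-243 + (1 + 50)) + 74 = √(-243 + 51) + 74 = √(-192) + 74 = 8*I*√3 + 74 = 74 + 8*I*√3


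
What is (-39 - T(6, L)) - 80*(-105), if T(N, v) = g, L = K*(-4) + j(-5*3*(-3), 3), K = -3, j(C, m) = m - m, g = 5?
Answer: 8356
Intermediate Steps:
j(C, m) = 0
L = 12 (L = -3*(-4) + 0 = 12 + 0 = 12)
T(N, v) = 5
(-39 - T(6, L)) - 80*(-105) = (-39 - 1*5) - 80*(-105) = (-39 - 5) + 8400 = -44 + 8400 = 8356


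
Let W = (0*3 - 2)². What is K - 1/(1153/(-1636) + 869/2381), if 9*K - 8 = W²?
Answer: 2474980/441203 ≈ 5.6096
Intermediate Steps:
W = 4 (W = (0 - 2)² = (-2)² = 4)
K = 8/3 (K = 8/9 + (⅑)*4² = 8/9 + (⅑)*16 = 8/9 + 16/9 = 8/3 ≈ 2.6667)
K - 1/(1153/(-1636) + 869/2381) = 8/3 - 1/(1153/(-1636) + 869/2381) = 8/3 - 1/(1153*(-1/1636) + 869*(1/2381)) = 8/3 - 1/(-1153/1636 + 869/2381) = 8/3 - 1/(-1323609/3895316) = 8/3 - 1*(-3895316/1323609) = 8/3 + 3895316/1323609 = 2474980/441203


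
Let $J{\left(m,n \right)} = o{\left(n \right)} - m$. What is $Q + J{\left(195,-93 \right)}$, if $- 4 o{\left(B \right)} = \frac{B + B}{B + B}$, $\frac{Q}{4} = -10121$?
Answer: $- \frac{162717}{4} \approx -40679.0$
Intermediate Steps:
$Q = -40484$ ($Q = 4 \left(-10121\right) = -40484$)
$o{\left(B \right)} = - \frac{1}{4}$ ($o{\left(B \right)} = - \frac{\left(B + B\right) \frac{1}{B + B}}{4} = - \frac{2 B \frac{1}{2 B}}{4} = \left(- \frac{1}{4}\right) 1 = - \frac{1}{4}$)
$J{\left(m,n \right)} = - \frac{1}{4} - m$
$Q + J{\left(195,-93 \right)} = -40484 - \frac{781}{4} = - \frac{162717}{4}$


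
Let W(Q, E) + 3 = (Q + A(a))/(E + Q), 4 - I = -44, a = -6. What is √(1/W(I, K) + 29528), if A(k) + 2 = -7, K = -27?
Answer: √472434/4 ≈ 171.83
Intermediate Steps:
A(k) = -9 (A(k) = -2 - 7 = -9)
I = 48 (I = 4 - 1*(-44) = 4 + 44 = 48)
W(Q, E) = -3 + (-9 + Q)/(E + Q) (W(Q, E) = -3 + (Q - 9)/(E + Q) = -3 + (-9 + Q)/(E + Q))
√(1/W(I, K) + 29528) = √(1/((-9 - 3*(-27) - 2*48)/(-27 + 48)) + 29528) = √(1/((-9 + 81 - 96)/21) + 29528) = √(1/((1/21)*(-24)) + 29528) = √(1/(-8/7) + 29528) = √(-7/8 + 29528) = √(236217/8) = √472434/4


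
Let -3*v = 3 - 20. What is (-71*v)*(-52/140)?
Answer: 15691/105 ≈ 149.44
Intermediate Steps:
v = 17/3 (v = -(3 - 20)/3 = -⅓*(-17) = 17/3 ≈ 5.6667)
(-71*v)*(-52/140) = (-71*17/3)*(-52/140) = -(-62764)/(3*140) = -1207/3*(-13/35) = 15691/105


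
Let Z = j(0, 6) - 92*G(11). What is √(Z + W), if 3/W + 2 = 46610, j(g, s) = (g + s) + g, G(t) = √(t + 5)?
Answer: I*√5460934101/3884 ≈ 19.026*I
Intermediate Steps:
G(t) = √(5 + t)
j(g, s) = s + 2*g
W = 1/15536 (W = 3/(-2 + 46610) = 3/46608 = 3*(1/46608) = 1/15536 ≈ 6.4367e-5)
Z = -362 (Z = (6 + 2*0) - 92*√(5 + 11) = (6 + 0) - 92*√16 = 6 - 92*4 = 6 - 368 = -362)
√(Z + W) = √(-362 + 1/15536) = √(-5624031/15536) = I*√5460934101/3884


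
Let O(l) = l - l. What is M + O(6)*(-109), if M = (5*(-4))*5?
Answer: -100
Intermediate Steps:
M = -100 (M = -20*5 = -100)
O(l) = 0
M + O(6)*(-109) = -100 + 0*(-109) = -100 + 0 = -100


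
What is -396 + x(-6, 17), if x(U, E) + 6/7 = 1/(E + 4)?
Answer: -8333/21 ≈ -396.81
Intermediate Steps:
x(U, E) = -6/7 + 1/(4 + E) (x(U, E) = -6/7 + 1/(E + 4) = -6/7 + 1/(4 + E))
-396 + x(-6, 17) = -396 + (-17 - 6*17)/(7*(4 + 17)) = -396 + (1/7)*(-17 - 102)/21 = -396 + (1/7)*(1/21)*(-119) = -396 - 17/21 = -8333/21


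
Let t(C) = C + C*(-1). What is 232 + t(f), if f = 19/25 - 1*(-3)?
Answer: 232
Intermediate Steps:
f = 94/25 (f = 19*(1/25) + 3 = 19/25 + 3 = 94/25 ≈ 3.7600)
t(C) = 0 (t(C) = C - C = 0)
232 + t(f) = 232 + 0 = 232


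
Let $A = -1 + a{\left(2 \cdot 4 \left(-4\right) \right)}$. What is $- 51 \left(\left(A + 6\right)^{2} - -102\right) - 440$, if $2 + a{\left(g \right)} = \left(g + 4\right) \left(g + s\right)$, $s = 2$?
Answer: $-36248741$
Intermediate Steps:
$a{\left(g \right)} = -2 + \left(2 + g\right) \left(4 + g\right)$ ($a{\left(g \right)} = -2 + \left(g + 4\right) \left(g + 2\right) = -2 + \left(4 + g\right) \left(2 + g\right) = -2 + \left(2 + g\right) \left(4 + g\right)$)
$A = 837$ ($A = -1 + \left(6 + \left(2 \cdot 4 \left(-4\right)\right)^{2} + 6 \cdot 2 \cdot 4 \left(-4\right)\right) = -1 + \left(6 + \left(8 \left(-4\right)\right)^{2} + 6 \cdot 8 \left(-4\right)\right) = -1 + \left(6 + \left(-32\right)^{2} + 6 \left(-32\right)\right) = -1 + \left(6 + 1024 - 192\right) = -1 + 838 = 837$)
$- 51 \left(\left(A + 6\right)^{2} - -102\right) - 440 = - 51 \left(\left(837 + 6\right)^{2} - -102\right) - 440 = - 51 \left(843^{2} + 102\right) - 440 = - 51 \left(710649 + 102\right) - 440 = \left(-51\right) 710751 - 440 = -36248301 - 440 = -36248741$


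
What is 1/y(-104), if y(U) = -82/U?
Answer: 52/41 ≈ 1.2683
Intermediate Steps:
1/y(-104) = 1/(-82/(-104)) = 1/(-82*(-1/104)) = 1/(41/52) = 52/41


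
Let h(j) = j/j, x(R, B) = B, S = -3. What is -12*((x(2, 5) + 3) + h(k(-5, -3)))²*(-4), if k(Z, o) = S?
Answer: 3888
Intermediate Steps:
k(Z, o) = -3
h(j) = 1
-12*((x(2, 5) + 3) + h(k(-5, -3)))²*(-4) = -12*((5 + 3) + 1)²*(-4) = -12*(8 + 1)²*(-4) = -12*9²*(-4) = -12*81*(-4) = -972*(-4) = 3888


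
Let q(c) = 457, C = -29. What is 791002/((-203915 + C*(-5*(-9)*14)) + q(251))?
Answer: -395501/110864 ≈ -3.5674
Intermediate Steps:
791002/((-203915 + C*(-5*(-9)*14)) + q(251)) = 791002/((-203915 - 29*(-5*(-9))*14) + 457) = 791002/((-203915 - 1305*14) + 457) = 791002/((-203915 - 29*630) + 457) = 791002/((-203915 - 18270) + 457) = 791002/(-222185 + 457) = 791002/(-221728) = 791002*(-1/221728) = -395501/110864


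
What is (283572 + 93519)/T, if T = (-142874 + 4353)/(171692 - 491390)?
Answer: 120555238518/138521 ≈ 8.7030e+5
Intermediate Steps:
T = 138521/319698 (T = -138521/(-319698) = -138521*(-1/319698) = 138521/319698 ≈ 0.43329)
(283572 + 93519)/T = (283572 + 93519)/(138521/319698) = 377091*(319698/138521) = 120555238518/138521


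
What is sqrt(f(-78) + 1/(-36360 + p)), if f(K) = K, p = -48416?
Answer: 11*I*sqrt(1158230906)/42388 ≈ 8.8318*I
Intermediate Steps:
sqrt(f(-78) + 1/(-36360 + p)) = sqrt(-78 + 1/(-36360 - 48416)) = sqrt(-78 + 1/(-84776)) = sqrt(-78 - 1/84776) = sqrt(-6612529/84776) = 11*I*sqrt(1158230906)/42388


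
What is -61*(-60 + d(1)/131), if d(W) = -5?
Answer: 479765/131 ≈ 3662.3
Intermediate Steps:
-61*(-60 + d(1)/131) = -61*(-60 - 5/131) = -61*(-7865/131) = 479765/131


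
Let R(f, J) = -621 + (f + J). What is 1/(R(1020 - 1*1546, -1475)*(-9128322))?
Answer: 1/23934460284 ≈ 4.1781e-11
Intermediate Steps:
R(f, J) = -621 + J + f (R(f, J) = -621 + (J + f) = -621 + J + f)
1/(R(1020 - 1*1546, -1475)*(-9128322)) = 1/(-621 - 1475 + (1020 - 1*1546)*(-9128322)) = -1/9128322/(-621 - 1475 + (1020 - 1546)) = -1/9128322/(-621 - 1475 - 526) = -1/9128322/(-2622) = -1/2622*(-1/9128322) = 1/23934460284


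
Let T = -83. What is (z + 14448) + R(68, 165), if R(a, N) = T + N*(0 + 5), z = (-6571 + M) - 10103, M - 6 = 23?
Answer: -1455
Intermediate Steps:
M = 29 (M = 6 + 23 = 29)
z = -16645 (z = (-6571 + 29) - 10103 = -6542 - 10103 = -16645)
R(a, N) = -83 + 5*N (R(a, N) = -83 + N*(0 + 5) = -83 + N*5 = -83 + 5*N)
(z + 14448) + R(68, 165) = (-16645 + 14448) + (-83 + 5*165) = -2197 + (-83 + 825) = -2197 + 742 = -1455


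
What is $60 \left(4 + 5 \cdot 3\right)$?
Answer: $1140$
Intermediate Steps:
$60 \left(4 + 5 \cdot 3\right) = 60 \left(4 + 15\right) = 60 \cdot 19 = 1140$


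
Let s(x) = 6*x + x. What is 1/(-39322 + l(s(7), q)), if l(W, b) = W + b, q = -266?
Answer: -1/39539 ≈ -2.5291e-5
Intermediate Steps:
s(x) = 7*x
1/(-39322 + l(s(7), q)) = 1/(-39322 + (7*7 - 266)) = 1/(-39322 + (49 - 266)) = 1/(-39322 - 217) = 1/(-39539) = -1/39539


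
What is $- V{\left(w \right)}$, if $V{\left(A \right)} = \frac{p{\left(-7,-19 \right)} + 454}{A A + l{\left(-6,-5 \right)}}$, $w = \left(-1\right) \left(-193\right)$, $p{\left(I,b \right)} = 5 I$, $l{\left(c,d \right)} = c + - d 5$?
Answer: $- \frac{419}{37268} \approx -0.011243$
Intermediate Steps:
$l{\left(c,d \right)} = c - 5 d$
$w = 193$
$V{\left(A \right)} = \frac{419}{19 + A^{2}}$ ($V{\left(A \right)} = \frac{5 \left(-7\right) + 454}{A A - -19} = \frac{-35 + 454}{A^{2} + \left(-6 + 25\right)} = \frac{419}{A^{2} + 19} = \frac{419}{19 + A^{2}}$)
$- V{\left(w \right)} = - \frac{419}{19 + 193^{2}} = - \frac{419}{19 + 37249} = - \frac{419}{37268}$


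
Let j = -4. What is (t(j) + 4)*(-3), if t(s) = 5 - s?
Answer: -39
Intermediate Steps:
(t(j) + 4)*(-3) = ((5 - 1*(-4)) + 4)*(-3) = ((5 + 4) + 4)*(-3) = (9 + 4)*(-3) = 13*(-3) = -39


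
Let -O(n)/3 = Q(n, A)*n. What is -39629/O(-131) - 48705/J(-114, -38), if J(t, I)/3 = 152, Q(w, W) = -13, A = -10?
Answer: -76921007/776568 ≈ -99.052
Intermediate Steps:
J(t, I) = 456 (J(t, I) = 3*152 = 456)
O(n) = 39*n (O(n) = -(-39)*n = 39*n)
-39629/O(-131) - 48705/J(-114, -38) = -39629/(39*(-131)) - 48705/456 = -39629/(-5109) - 48705*1/456 = -39629*(-1/5109) - 16235/152 = 39629/5109 - 16235/152 = -76921007/776568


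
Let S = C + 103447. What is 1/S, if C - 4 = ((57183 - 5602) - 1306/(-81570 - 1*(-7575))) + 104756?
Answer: 73995/19223014366 ≈ 3.8493e-6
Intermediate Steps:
C = 11568453601/73995 (C = 4 + (((57183 - 5602) - 1306/(-81570 - 1*(-7575))) + 104756) = 4 + ((51581 - 1306/(-81570 + 7575)) + 104756) = 4 + ((51581 - 1306/(-73995)) + 104756) = 4 + ((51581 - 1306*(-1/73995)) + 104756) = 4 + ((51581 + 1306/73995) + 104756) = 4 + (3816737401/73995 + 104756) = 4 + 11568157621/73995 = 11568453601/73995 ≈ 1.5634e+5)
S = 19223014366/73995 (S = 11568453601/73995 + 103447 = 19223014366/73995 ≈ 2.5979e+5)
1/S = 1/(19223014366/73995) = 73995/19223014366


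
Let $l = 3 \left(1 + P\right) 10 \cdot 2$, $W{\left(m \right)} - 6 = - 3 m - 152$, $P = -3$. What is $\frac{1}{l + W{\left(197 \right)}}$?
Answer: $- \frac{1}{857} \approx -0.0011669$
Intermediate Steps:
$W{\left(m \right)} = -146 - 3 m$ ($W{\left(m \right)} = 6 - \left(152 + 3 m\right) = -146 - 3 m$)
$l = -120$ ($l = 3 \left(1 - 3\right) 10 \cdot 2 = 3 \left(-2\right) 10 \cdot 2 = \left(-6\right) 10 \cdot 2 = \left(-60\right) 2 = -120$)
$\frac{1}{l + W{\left(197 \right)}} = \frac{1}{-120 - 737} = \frac{1}{-857} = - \frac{1}{857}$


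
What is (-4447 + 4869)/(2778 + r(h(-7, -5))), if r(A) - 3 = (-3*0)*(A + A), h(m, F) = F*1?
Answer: 422/2781 ≈ 0.15174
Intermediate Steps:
h(m, F) = F
r(A) = 3 (r(A) = 3 + (-3*0)*(A + A) = 3 + 0*(2*A) = 3 + 0 = 3)
(-4447 + 4869)/(2778 + r(h(-7, -5))) = (-4447 + 4869)/(2778 + 3) = 422/2781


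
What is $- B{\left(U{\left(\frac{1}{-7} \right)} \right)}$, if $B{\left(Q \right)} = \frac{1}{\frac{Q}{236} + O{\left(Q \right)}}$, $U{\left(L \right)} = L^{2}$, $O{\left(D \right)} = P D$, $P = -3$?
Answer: $\frac{1652}{101} \approx 16.356$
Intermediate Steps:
$O{\left(D \right)} = - 3 D$
$B{\left(Q \right)} = - \frac{236}{707 Q}$ ($B{\left(Q \right)} = \frac{1}{\frac{Q}{236} - 3 Q} = \frac{1}{\left(- \frac{707}{236}\right) Q} = - \frac{236}{707 Q}$)
$- B{\left(U{\left(\frac{1}{-7} \right)} \right)} = - \frac{-236}{707 \left(\frac{1}{-7}\right)^{2}} = - \frac{-236}{707 \left(- \frac{1}{7}\right)^{2}} = - \frac{\left(-236\right) \frac{1}{\frac{1}{49}}}{707} = - \frac{\left(-236\right) 49}{707} = \left(-1\right) \left(- \frac{1652}{101}\right) = \frac{1652}{101}$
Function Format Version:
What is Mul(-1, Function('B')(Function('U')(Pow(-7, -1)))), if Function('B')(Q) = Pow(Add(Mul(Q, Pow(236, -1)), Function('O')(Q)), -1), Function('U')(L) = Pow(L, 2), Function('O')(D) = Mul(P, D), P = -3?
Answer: Rational(1652, 101) ≈ 16.356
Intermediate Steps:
Function('O')(D) = Mul(-3, D)
Function('B')(Q) = Mul(Rational(-236, 707), Pow(Q, -1)) (Function('B')(Q) = Pow(Add(Mul(Q, Pow(236, -1)), Mul(-3, Q)), -1) = Pow(Add(Mul(Q, Rational(1, 236)), Mul(-3, Q)), -1) = Pow(Add(Mul(Rational(1, 236), Q), Mul(-3, Q)), -1) = Pow(Mul(Rational(-707, 236), Q), -1) = Mul(Rational(-236, 707), Pow(Q, -1)))
Mul(-1, Function('B')(Function('U')(Pow(-7, -1)))) = Mul(-1, Mul(Rational(-236, 707), Pow(Pow(Pow(-7, -1), 2), -1))) = Mul(-1, Mul(Rational(-236, 707), Pow(Pow(Rational(-1, 7), 2), -1))) = Mul(-1, Mul(Rational(-236, 707), Pow(Rational(1, 49), -1))) = Mul(-1, Mul(Rational(-236, 707), 49)) = Mul(-1, Rational(-1652, 101)) = Rational(1652, 101)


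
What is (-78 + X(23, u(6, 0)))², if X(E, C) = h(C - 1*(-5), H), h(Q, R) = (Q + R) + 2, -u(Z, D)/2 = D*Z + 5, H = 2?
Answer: 6241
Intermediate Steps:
u(Z, D) = -10 - 2*D*Z (u(Z, D) = -2*(D*Z + 5) = -2*(5 + D*Z) = -10 - 2*D*Z)
h(Q, R) = 2 + Q + R
X(E, C) = 9 + C (X(E, C) = 2 + (C - 1*(-5)) + 2 = 2 + (C + 5) + 2 = 2 + (5 + C) + 2 = 9 + C)
(-78 + X(23, u(6, 0)))² = (-78 + (9 + (-10 - 2*0*6)))² = (-78 + (9 + (-10 + 0)))² = (-78 + (9 - 10))² = (-78 - 1)² = (-79)² = 6241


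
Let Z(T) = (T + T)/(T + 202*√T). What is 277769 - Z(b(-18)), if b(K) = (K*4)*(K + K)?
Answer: 2653528553/9553 - 3636*√2/9553 ≈ 2.7777e+5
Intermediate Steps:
b(K) = 8*K² (b(K) = (4*K)*(2*K) = 8*K²)
Z(T) = 2*T/(T + 202*√T) (Z(T) = (2*T)/(T + 202*√T) = 2*T/(T + 202*√T))
277769 - Z(b(-18)) = 277769 - 2*8*(-18)²/(8*(-18)² + 202*√(8*(-18)²)) = 277769 - 2*8*324/(8*324 + 202*√(8*324)) = 277769 - 2*2592/(2592 + 202*√2592) = 277769 - 2*2592/(2592 + 202*(36*√2)) = 277769 - 2*2592/(2592 + 7272*√2) = 277769 - 5184/(2592 + 7272*√2)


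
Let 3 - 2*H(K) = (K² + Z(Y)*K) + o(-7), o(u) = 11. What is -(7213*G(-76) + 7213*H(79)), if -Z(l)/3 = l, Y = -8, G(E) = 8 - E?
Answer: 57538101/2 ≈ 2.8769e+7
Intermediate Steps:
Z(l) = -3*l
H(K) = -4 - 12*K - K²/2 (H(K) = 3/2 - ((K² + (-3*(-8))*K) + 11)/2 = 3/2 - ((K² + 24*K) + 11)/2 = 3/2 - (11 + K² + 24*K)/2 = 3/2 + (-11/2 - 12*K - K²/2) = -4 - 12*K - K²/2)
-(7213*G(-76) + 7213*H(79)) = -(-58634477/2 + 548188) = -7213/(1/((-4 - 948 - ½*6241) + (8 + 76))) = -7213/(1/((-4 - 948 - 6241/2) + 84)) = -7213/(1/(-8145/2 + 84)) = -7213/(1/(-7977/2)) = -7213/(-2/7977) = -7213*(-7977/2) = 57538101/2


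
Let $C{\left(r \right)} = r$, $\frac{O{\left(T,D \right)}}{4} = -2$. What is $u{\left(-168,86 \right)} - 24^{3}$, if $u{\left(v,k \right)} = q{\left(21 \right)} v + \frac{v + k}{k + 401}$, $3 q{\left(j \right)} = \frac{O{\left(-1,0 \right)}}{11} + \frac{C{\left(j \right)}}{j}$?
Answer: $- \frac{74137886}{5357} \approx -13839.0$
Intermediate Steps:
$O{\left(T,D \right)} = -8$ ($O{\left(T,D \right)} = 4 \left(-2\right) = -8$)
$q{\left(j \right)} = \frac{1}{11}$ ($q{\left(j \right)} = \frac{- \frac{8}{11} + \frac{j}{j}}{3} = \frac{\left(-8\right) \frac{1}{11} + 1}{3} = \frac{- \frac{8}{11} + 1}{3} = \frac{1}{3} \cdot \frac{3}{11} = \frac{1}{11}$)
$u{\left(v,k \right)} = \frac{v}{11} + \frac{k + v}{401 + k}$ ($u{\left(v,k \right)} = \frac{v}{11} + \frac{v + k}{k + 401} = \frac{v}{11} + \frac{k + v}{401 + k}$)
$u{\left(-168,86 \right)} - 24^{3} = \frac{11 \cdot 86 + 412 \left(-168\right) + 86 \left(-168\right)}{11 \left(401 + 86\right)} - 24^{3} = \frac{946 - 69216 - 14448}{11 \cdot 487} - 13824 = \frac{1}{11} \cdot \frac{1}{487} \left(-82718\right) - 13824 = - \frac{82718}{5357} - 13824 = - \frac{74137886}{5357}$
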